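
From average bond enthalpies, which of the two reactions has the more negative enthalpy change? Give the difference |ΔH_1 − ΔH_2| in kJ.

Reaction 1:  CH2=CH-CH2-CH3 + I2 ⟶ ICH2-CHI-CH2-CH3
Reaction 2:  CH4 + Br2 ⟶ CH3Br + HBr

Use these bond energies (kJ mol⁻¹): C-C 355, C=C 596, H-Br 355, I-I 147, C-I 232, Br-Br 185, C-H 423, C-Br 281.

Reaction 1:
  Bonds broken (reactants):
    C-C: 2 × 355 = 710
    C-H: 8 × 423 = 3384
    C=C: 1 × 596 = 596
    I-I: 1 × 147 = 147
    Σ(broken) = 4837 kJ
  Bonds formed (products):
    C-C: 3 × 355 = 1065
    C-H: 8 × 423 = 3384
    C-I: 2 × 232 = 464
    Σ(formed) = 4913 kJ
  ΔH_1 = 4837 − 4913 = −76 kJ
Reaction 2:
  Bonds broken (reactants):
    Br-Br: 1 × 185 = 185
    C-H: 4 × 423 = 1692
    Σ(broken) = 1877 kJ
  Bonds formed (products):
    C-Br: 1 × 281 = 281
    C-H: 3 × 423 = 1269
    H-Br: 1 × 355 = 355
    Σ(formed) = 1905 kJ
  ΔH_2 = 1877 − 1905 = −28 kJ
ΔH_1 − ΔH_2 = −48 kJ, so reaction 1 has the more negative ΔH; |ΔH_1 − ΔH_2| = 48 kJ.

Reaction 1, by 48 kJ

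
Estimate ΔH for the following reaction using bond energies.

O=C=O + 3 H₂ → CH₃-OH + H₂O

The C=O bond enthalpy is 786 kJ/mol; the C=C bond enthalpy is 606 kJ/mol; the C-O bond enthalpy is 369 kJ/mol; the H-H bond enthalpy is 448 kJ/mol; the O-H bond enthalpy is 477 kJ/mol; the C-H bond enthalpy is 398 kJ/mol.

ΔH ≈ −78 kJ

Bonds broken (reactants):
  C=O: 2 × 786 = 1572
  H-H: 3 × 448 = 1344
  Σ(broken) = 2916 kJ
Bonds formed (products):
  C-H: 3 × 398 = 1194
  C-O: 1 × 369 = 369
  O-H: 3 × 477 = 1431
  Σ(formed) = 2994 kJ
ΔH = Σ(broken) − Σ(formed) = 2916 − 2994 = −78 kJ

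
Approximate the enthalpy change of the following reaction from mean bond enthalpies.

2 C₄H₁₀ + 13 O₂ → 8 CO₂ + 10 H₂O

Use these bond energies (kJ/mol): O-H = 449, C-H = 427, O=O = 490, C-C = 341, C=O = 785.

ΔH ≈ −4584 kJ

Bonds broken (reactants):
  C-C: 6 × 341 = 2046
  C-H: 20 × 427 = 8540
  O=O: 13 × 490 = 6370
  Σ(broken) = 16956 kJ
Bonds formed (products):
  C=O: 16 × 785 = 12560
  O-H: 20 × 449 = 8980
  Σ(formed) = 21540 kJ
ΔH = Σ(broken) − Σ(formed) = 16956 − 21540 = −4584 kJ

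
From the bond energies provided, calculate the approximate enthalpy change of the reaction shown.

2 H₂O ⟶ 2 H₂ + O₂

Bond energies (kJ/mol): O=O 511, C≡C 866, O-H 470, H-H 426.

ΔH ≈ +517 kJ

Bonds broken (reactants):
  O-H: 4 × 470 = 1880
  Σ(broken) = 1880 kJ
Bonds formed (products):
  H-H: 2 × 426 = 852
  O=O: 1 × 511 = 511
  Σ(formed) = 1363 kJ
ΔH = Σ(broken) − Σ(formed) = 1880 − 1363 = +517 kJ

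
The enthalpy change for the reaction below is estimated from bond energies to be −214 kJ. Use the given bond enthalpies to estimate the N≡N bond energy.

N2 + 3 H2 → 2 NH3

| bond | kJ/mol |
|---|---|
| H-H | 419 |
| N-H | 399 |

D(N≡N) ≈ 923 kJ/mol

Let D be the N≡N bond energy.
Σ(broken) = 3×419 + 1×D = 1257 + D
Σ(formed) = 6×399 = 2394
ΔH = Σ(broken) − Σ(formed) = (1257 + D) − (2394) = −1137 + D
Setting this equal to −214 kJ gives D = 923 kJ/mol.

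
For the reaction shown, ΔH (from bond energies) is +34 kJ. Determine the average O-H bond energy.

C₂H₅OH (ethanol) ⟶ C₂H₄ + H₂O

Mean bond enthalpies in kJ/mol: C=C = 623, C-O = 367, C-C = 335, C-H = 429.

D(O-H) ≈ 474 kJ/mol

Let D be the O-H bond energy.
Σ(broken) = 1×335 + 5×429 + 1×367 + 1×D = 2847 + D
Σ(formed) = 4×429 + 1×623 + 2×D = 2339 + 2D
ΔH = Σ(broken) − Σ(formed) = (2847 + D) − (2339 + 2D) = +508 − D
Setting this equal to +34 kJ gives D = 474 kJ/mol.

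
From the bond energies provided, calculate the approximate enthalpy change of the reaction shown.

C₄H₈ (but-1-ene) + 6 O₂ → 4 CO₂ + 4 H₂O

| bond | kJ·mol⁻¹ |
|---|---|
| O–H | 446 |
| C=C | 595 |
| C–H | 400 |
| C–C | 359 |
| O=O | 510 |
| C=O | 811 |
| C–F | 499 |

Bonds broken (reactants):
  C–C: 2 × 359 = 718
  C–H: 8 × 400 = 3200
  C=C: 1 × 595 = 595
  O=O: 6 × 510 = 3060
  Σ(broken) = 7573 kJ
Bonds formed (products):
  C=O: 8 × 811 = 6488
  O–H: 8 × 446 = 3568
  Σ(formed) = 10056 kJ
ΔH = Σ(broken) − Σ(formed) = 7573 − 10056 = −2483 kJ

ΔH ≈ −2483 kJ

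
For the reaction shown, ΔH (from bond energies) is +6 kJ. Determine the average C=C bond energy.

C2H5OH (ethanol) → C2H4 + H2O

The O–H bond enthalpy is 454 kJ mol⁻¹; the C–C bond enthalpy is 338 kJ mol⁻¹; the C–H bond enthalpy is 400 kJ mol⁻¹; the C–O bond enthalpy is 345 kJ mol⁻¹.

Let D be the C=C bond energy.
Σ(broken) = 1×338 + 5×400 + 1×345 + 1×454 = 3137
Σ(formed) = 4×400 + 1×D + 2×454 = 2508 + D
ΔH = Σ(broken) − Σ(formed) = (3137) − (2508 + D) = +629 − D
Setting this equal to +6 kJ gives D = 623 kJ/mol.

D(C=C) ≈ 623 kJ/mol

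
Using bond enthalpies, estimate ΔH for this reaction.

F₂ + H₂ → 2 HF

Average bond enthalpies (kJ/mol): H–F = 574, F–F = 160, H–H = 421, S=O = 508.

ΔH ≈ −567 kJ

Bonds broken (reactants):
  F–F: 1 × 160 = 160
  H–H: 1 × 421 = 421
  Σ(broken) = 581 kJ
Bonds formed (products):
  H–F: 2 × 574 = 1148
  Σ(formed) = 1148 kJ
ΔH = Σ(broken) − Σ(formed) = 581 − 1148 = −567 kJ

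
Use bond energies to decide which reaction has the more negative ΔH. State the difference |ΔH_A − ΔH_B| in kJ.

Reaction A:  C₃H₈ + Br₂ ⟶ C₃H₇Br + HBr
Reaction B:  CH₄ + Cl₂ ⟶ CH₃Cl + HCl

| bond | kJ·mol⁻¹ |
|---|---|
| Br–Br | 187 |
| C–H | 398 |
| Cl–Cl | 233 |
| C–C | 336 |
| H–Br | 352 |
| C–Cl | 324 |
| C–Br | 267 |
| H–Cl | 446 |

Reaction A:
  Bonds broken (reactants):
    Br–Br: 1 × 187 = 187
    C–C: 2 × 336 = 672
    C–H: 8 × 398 = 3184
    Σ(broken) = 4043 kJ
  Bonds formed (products):
    C–Br: 1 × 267 = 267
    C–C: 2 × 336 = 672
    C–H: 7 × 398 = 2786
    H–Br: 1 × 352 = 352
    Σ(formed) = 4077 kJ
  ΔH_A = 4043 − 4077 = −34 kJ
Reaction B:
  Bonds broken (reactants):
    C–H: 4 × 398 = 1592
    Cl–Cl: 1 × 233 = 233
    Σ(broken) = 1825 kJ
  Bonds formed (products):
    C–Cl: 1 × 324 = 324
    C–H: 3 × 398 = 1194
    H–Cl: 1 × 446 = 446
    Σ(formed) = 1964 kJ
  ΔH_B = 1825 − 1964 = −139 kJ
ΔH_A − ΔH_B = +105 kJ, so reaction B has the more negative ΔH; |ΔH_A − ΔH_B| = 105 kJ.

Reaction B, by 105 kJ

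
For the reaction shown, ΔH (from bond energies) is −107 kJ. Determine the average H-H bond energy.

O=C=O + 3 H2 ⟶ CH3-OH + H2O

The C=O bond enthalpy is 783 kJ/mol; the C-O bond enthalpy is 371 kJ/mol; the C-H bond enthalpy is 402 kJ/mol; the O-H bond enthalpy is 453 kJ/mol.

Let D be the H-H bond energy.
Σ(broken) = 2×783 + 3×D = 1566 + 3D
Σ(formed) = 3×402 + 1×371 + 3×453 = 2936
ΔH = Σ(broken) − Σ(formed) = (1566 + 3D) − (2936) = −1370 + 3D
Setting this equal to −107 kJ gives 3D = 1263, so D = 421 kJ/mol.

D(H-H) ≈ 421 kJ/mol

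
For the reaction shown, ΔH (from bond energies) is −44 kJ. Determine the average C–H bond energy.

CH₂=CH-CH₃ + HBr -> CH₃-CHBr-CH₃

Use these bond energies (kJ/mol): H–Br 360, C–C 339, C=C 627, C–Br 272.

D(C–H) ≈ 420 kJ/mol

Let D be the C–H bond energy.
Σ(broken) = 1×339 + 6×D + 1×627 + 1×360 = 1326 + 6D
Σ(formed) = 1×272 + 2×339 + 7×D = 950 + 7D
ΔH = Σ(broken) − Σ(formed) = (1326 + 6D) − (950 + 7D) = +376 − D
Setting this equal to −44 kJ gives D = 420 kJ/mol.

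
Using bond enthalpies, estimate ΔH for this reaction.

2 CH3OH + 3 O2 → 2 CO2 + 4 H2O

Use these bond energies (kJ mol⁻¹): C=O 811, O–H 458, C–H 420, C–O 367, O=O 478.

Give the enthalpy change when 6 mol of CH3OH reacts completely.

ΔH = −3912 kJ

Bonds broken (reactants):
  C–H: 6 × 420 = 2520
  C–O: 2 × 367 = 734
  O–H: 2 × 458 = 916
  O=O: 3 × 478 = 1434
  Σ(broken) = 5604 kJ
Bonds formed (products):
  C=O: 4 × 811 = 3244
  O–H: 8 × 458 = 3664
  Σ(formed) = 6908 kJ
ΔH = Σ(broken) − Σ(formed) = 5604 − 6908 = −1304 kJ
For 3× the reaction as written: 3 × (−1304) = −3912 kJ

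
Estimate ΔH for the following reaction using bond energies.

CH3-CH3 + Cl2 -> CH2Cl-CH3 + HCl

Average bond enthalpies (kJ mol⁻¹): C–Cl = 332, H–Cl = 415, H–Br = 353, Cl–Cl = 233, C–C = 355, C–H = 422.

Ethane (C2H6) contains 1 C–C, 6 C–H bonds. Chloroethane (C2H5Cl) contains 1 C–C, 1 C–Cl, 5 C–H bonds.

Bonds broken (reactants):
  C–C: 1 × 355 = 355
  C–H: 6 × 422 = 2532
  Cl–Cl: 1 × 233 = 233
  Σ(broken) = 3120 kJ
Bonds formed (products):
  C–C: 1 × 355 = 355
  C–Cl: 1 × 332 = 332
  C–H: 5 × 422 = 2110
  H–Cl: 1 × 415 = 415
  Σ(formed) = 3212 kJ
ΔH = Σ(broken) − Σ(formed) = 3120 − 3212 = −92 kJ

ΔH ≈ −92 kJ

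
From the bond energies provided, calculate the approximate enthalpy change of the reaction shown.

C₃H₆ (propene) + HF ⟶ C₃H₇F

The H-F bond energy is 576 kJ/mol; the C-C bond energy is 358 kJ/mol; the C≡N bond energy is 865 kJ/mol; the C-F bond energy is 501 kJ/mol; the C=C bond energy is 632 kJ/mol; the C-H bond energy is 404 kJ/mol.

Bonds broken (reactants):
  C-C: 1 × 358 = 358
  C-H: 6 × 404 = 2424
  C=C: 1 × 632 = 632
  H-F: 1 × 576 = 576
  Σ(broken) = 3990 kJ
Bonds formed (products):
  C-C: 2 × 358 = 716
  C-F: 1 × 501 = 501
  C-H: 7 × 404 = 2828
  Σ(formed) = 4045 kJ
ΔH = Σ(broken) − Σ(formed) = 3990 − 4045 = −55 kJ

ΔH ≈ −55 kJ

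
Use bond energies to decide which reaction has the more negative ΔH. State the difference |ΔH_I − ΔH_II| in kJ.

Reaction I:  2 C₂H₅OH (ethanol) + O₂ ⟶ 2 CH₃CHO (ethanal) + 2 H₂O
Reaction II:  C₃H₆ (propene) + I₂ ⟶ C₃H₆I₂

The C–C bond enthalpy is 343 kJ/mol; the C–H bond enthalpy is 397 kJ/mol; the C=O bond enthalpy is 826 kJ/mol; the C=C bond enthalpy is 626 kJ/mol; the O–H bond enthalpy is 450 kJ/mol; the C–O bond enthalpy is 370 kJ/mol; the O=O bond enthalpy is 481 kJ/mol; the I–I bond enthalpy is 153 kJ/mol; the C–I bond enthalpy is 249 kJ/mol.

Reaction I:
  Bonds broken (reactants):
    C–C: 2 × 343 = 686
    C–H: 10 × 397 = 3970
    C–O: 2 × 370 = 740
    O–H: 2 × 450 = 900
    O=O: 1 × 481 = 481
    Σ(broken) = 6777 kJ
  Bonds formed (products):
    C–C: 2 × 343 = 686
    C–H: 8 × 397 = 3176
    C=O: 2 × 826 = 1652
    O–H: 4 × 450 = 1800
    Σ(formed) = 7314 kJ
  ΔH_I = 6777 − 7314 = −537 kJ
Reaction II:
  Bonds broken (reactants):
    C–C: 1 × 343 = 343
    C–H: 6 × 397 = 2382
    C=C: 1 × 626 = 626
    I–I: 1 × 153 = 153
    Σ(broken) = 3504 kJ
  Bonds formed (products):
    C–C: 2 × 343 = 686
    C–H: 6 × 397 = 2382
    C–I: 2 × 249 = 498
    Σ(formed) = 3566 kJ
  ΔH_II = 3504 − 3566 = −62 kJ
ΔH_I − ΔH_II = −475 kJ, so reaction I has the more negative ΔH; |ΔH_I − ΔH_II| = 475 kJ.

Reaction I, by 475 kJ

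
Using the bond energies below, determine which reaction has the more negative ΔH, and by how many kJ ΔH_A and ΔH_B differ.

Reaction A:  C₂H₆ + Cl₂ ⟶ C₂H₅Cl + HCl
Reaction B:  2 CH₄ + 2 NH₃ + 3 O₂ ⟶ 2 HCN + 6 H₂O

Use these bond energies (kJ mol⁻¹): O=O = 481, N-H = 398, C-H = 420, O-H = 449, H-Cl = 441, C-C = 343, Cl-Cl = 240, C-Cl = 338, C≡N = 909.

Reaction B, by 736 kJ

Reaction A:
  Bonds broken (reactants):
    C-C: 1 × 343 = 343
    C-H: 6 × 420 = 2520
    Cl-Cl: 1 × 240 = 240
    Σ(broken) = 3103 kJ
  Bonds formed (products):
    C-C: 1 × 343 = 343
    C-Cl: 1 × 338 = 338
    C-H: 5 × 420 = 2100
    H-Cl: 1 × 441 = 441
    Σ(formed) = 3222 kJ
  ΔH_A = 3103 − 3222 = −119 kJ
Reaction B:
  Bonds broken (reactants):
    C-H: 8 × 420 = 3360
    N-H: 6 × 398 = 2388
    O=O: 3 × 481 = 1443
    Σ(broken) = 7191 kJ
  Bonds formed (products):
    C≡N: 2 × 909 = 1818
    C-H: 2 × 420 = 840
    O-H: 12 × 449 = 5388
    Σ(formed) = 8046 kJ
  ΔH_B = 7191 − 8046 = −855 kJ
ΔH_A − ΔH_B = +736 kJ, so reaction B has the more negative ΔH; |ΔH_A − ΔH_B| = 736 kJ.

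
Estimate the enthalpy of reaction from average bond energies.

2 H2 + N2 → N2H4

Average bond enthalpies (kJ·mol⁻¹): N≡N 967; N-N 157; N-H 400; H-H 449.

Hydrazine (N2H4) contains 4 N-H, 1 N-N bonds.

Bonds broken (reactants):
  H-H: 2 × 449 = 898
  N≡N: 1 × 967 = 967
  Σ(broken) = 1865 kJ
Bonds formed (products):
  N-H: 4 × 400 = 1600
  N-N: 1 × 157 = 157
  Σ(formed) = 1757 kJ
ΔH = Σ(broken) − Σ(formed) = 1865 − 1757 = +108 kJ

ΔH ≈ +108 kJ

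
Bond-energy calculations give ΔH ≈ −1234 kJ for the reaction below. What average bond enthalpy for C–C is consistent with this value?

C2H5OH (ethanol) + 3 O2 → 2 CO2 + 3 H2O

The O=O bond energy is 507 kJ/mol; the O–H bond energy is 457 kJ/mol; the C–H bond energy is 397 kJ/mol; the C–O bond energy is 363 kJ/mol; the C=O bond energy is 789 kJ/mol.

Let D be the C–C bond energy.
Σ(broken) = 1×D + 5×397 + 1×363 + 1×457 + 3×507 = 4326 + D
Σ(formed) = 4×789 + 6×457 = 5898
ΔH = Σ(broken) − Σ(formed) = (4326 + D) − (5898) = −1572 + D
Setting this equal to −1234 kJ gives D = 338 kJ/mol.

D(C–C) ≈ 338 kJ/mol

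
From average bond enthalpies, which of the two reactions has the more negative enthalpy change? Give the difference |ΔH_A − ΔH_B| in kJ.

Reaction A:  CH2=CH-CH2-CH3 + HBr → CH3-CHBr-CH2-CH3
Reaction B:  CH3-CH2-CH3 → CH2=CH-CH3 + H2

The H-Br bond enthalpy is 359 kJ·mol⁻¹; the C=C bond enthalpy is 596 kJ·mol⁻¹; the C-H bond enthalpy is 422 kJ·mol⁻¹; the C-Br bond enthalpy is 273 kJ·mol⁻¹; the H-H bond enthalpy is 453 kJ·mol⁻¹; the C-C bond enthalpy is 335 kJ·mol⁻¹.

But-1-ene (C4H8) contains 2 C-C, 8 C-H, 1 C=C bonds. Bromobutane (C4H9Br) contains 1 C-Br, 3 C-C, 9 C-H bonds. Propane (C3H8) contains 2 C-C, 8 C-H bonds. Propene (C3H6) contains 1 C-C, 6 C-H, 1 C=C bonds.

Reaction A:
  Bonds broken (reactants):
    C-C: 2 × 335 = 670
    C-H: 8 × 422 = 3376
    C=C: 1 × 596 = 596
    H-Br: 1 × 359 = 359
    Σ(broken) = 5001 kJ
  Bonds formed (products):
    C-Br: 1 × 273 = 273
    C-C: 3 × 335 = 1005
    C-H: 9 × 422 = 3798
    Σ(formed) = 5076 kJ
  ΔH_A = 5001 − 5076 = −75 kJ
Reaction B:
  Bonds broken (reactants):
    C-C: 2 × 335 = 670
    C-H: 8 × 422 = 3376
    Σ(broken) = 4046 kJ
  Bonds formed (products):
    C-C: 1 × 335 = 335
    C-H: 6 × 422 = 2532
    C=C: 1 × 596 = 596
    H-H: 1 × 453 = 453
    Σ(formed) = 3916 kJ
  ΔH_B = 4046 − 3916 = +130 kJ
ΔH_A − ΔH_B = −205 kJ, so reaction A has the more negative ΔH; |ΔH_A − ΔH_B| = 205 kJ.

Reaction A, by 205 kJ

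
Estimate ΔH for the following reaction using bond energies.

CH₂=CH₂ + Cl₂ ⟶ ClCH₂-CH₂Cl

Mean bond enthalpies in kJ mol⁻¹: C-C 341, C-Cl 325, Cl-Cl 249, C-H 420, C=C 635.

ΔH ≈ −107 kJ

Bonds broken (reactants):
  C-H: 4 × 420 = 1680
  C=C: 1 × 635 = 635
  Cl-Cl: 1 × 249 = 249
  Σ(broken) = 2564 kJ
Bonds formed (products):
  C-C: 1 × 341 = 341
  C-Cl: 2 × 325 = 650
  C-H: 4 × 420 = 1680
  Σ(formed) = 2671 kJ
ΔH = Σ(broken) − Σ(formed) = 2564 − 2671 = −107 kJ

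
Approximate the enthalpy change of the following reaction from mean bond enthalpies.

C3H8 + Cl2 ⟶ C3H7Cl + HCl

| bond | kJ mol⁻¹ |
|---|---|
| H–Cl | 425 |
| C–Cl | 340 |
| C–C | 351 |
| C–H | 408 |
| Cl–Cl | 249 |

Bonds broken (reactants):
  C–C: 2 × 351 = 702
  C–H: 8 × 408 = 3264
  Cl–Cl: 1 × 249 = 249
  Σ(broken) = 4215 kJ
Bonds formed (products):
  C–C: 2 × 351 = 702
  C–Cl: 1 × 340 = 340
  C–H: 7 × 408 = 2856
  H–Cl: 1 × 425 = 425
  Σ(formed) = 4323 kJ
ΔH = Σ(broken) − Σ(formed) = 4215 − 4323 = −108 kJ

ΔH ≈ −108 kJ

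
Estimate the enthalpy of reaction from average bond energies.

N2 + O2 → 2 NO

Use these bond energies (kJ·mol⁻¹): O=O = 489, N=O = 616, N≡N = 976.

Bonds broken (reactants):
  N≡N: 1 × 976 = 976
  O=O: 1 × 489 = 489
  Σ(broken) = 1465 kJ
Bonds formed (products):
  N=O: 2 × 616 = 1232
  Σ(formed) = 1232 kJ
ΔH = Σ(broken) − Σ(formed) = 1465 − 1232 = +233 kJ

ΔH ≈ +233 kJ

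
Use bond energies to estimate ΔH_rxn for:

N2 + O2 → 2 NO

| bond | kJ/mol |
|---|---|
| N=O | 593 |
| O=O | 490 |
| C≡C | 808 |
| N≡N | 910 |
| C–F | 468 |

ΔH ≈ +214 kJ

Bonds broken (reactants):
  N≡N: 1 × 910 = 910
  O=O: 1 × 490 = 490
  Σ(broken) = 1400 kJ
Bonds formed (products):
  N=O: 2 × 593 = 1186
  Σ(formed) = 1186 kJ
ΔH = Σ(broken) − Σ(formed) = 1400 − 1186 = +214 kJ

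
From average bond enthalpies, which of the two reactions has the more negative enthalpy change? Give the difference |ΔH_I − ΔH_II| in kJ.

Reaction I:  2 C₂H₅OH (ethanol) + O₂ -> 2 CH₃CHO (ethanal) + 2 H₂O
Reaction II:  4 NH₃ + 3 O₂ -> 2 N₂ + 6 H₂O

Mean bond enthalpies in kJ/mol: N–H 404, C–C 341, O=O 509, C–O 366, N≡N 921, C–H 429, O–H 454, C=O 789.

Reaction II, by 528 kJ

Reaction I:
  Bonds broken (reactants):
    C–C: 2 × 341 = 682
    C–H: 10 × 429 = 4290
    C–O: 2 × 366 = 732
    O–H: 2 × 454 = 908
    O=O: 1 × 509 = 509
    Σ(broken) = 7121 kJ
  Bonds formed (products):
    C–C: 2 × 341 = 682
    C–H: 8 × 429 = 3432
    C=O: 2 × 789 = 1578
    O–H: 4 × 454 = 1816
    Σ(formed) = 7508 kJ
  ΔH_I = 7121 − 7508 = −387 kJ
Reaction II:
  Bonds broken (reactants):
    N–H: 12 × 404 = 4848
    O=O: 3 × 509 = 1527
    Σ(broken) = 6375 kJ
  Bonds formed (products):
    N≡N: 2 × 921 = 1842
    O–H: 12 × 454 = 5448
    Σ(formed) = 7290 kJ
  ΔH_II = 6375 − 7290 = −915 kJ
ΔH_I − ΔH_II = +528 kJ, so reaction II has the more negative ΔH; |ΔH_I − ΔH_II| = 528 kJ.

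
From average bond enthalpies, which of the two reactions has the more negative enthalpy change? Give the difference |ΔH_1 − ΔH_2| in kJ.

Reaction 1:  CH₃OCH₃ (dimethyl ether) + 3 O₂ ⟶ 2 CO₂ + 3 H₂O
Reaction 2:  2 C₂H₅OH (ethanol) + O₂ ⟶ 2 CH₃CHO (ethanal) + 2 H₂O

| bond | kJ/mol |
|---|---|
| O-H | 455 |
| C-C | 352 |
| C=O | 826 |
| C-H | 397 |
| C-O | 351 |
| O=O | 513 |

Reaction 1:
  Bonds broken (reactants):
    C-H: 6 × 397 = 2382
    C-O: 2 × 351 = 702
    O=O: 3 × 513 = 1539
    Σ(broken) = 4623 kJ
  Bonds formed (products):
    C=O: 4 × 826 = 3304
    O-H: 6 × 455 = 2730
    Σ(formed) = 6034 kJ
  ΔH_1 = 4623 − 6034 = −1411 kJ
Reaction 2:
  Bonds broken (reactants):
    C-C: 2 × 352 = 704
    C-H: 10 × 397 = 3970
    C-O: 2 × 351 = 702
    O-H: 2 × 455 = 910
    O=O: 1 × 513 = 513
    Σ(broken) = 6799 kJ
  Bonds formed (products):
    C-C: 2 × 352 = 704
    C-H: 8 × 397 = 3176
    C=O: 2 × 826 = 1652
    O-H: 4 × 455 = 1820
    Σ(formed) = 7352 kJ
  ΔH_2 = 6799 − 7352 = −553 kJ
ΔH_1 − ΔH_2 = −858 kJ, so reaction 1 has the more negative ΔH; |ΔH_1 − ΔH_2| = 858 kJ.

Reaction 1, by 858 kJ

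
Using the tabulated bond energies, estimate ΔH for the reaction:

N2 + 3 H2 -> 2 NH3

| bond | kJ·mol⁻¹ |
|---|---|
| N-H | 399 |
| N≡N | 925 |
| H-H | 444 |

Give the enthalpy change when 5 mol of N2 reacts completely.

ΔH = −685 kJ

Bonds broken (reactants):
  H-H: 3 × 444 = 1332
  N≡N: 1 × 925 = 925
  Σ(broken) = 2257 kJ
Bonds formed (products):
  N-H: 6 × 399 = 2394
  Σ(formed) = 2394 kJ
ΔH = Σ(broken) − Σ(formed) = 2257 − 2394 = −137 kJ
For 5× the reaction as written: 5 × (−137) = −685 kJ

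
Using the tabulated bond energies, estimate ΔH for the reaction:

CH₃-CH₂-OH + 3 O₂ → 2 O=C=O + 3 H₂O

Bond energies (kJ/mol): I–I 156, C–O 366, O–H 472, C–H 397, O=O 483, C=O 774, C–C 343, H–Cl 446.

ΔH ≈ −1313 kJ

Bonds broken (reactants):
  C–C: 1 × 343 = 343
  C–H: 5 × 397 = 1985
  C–O: 1 × 366 = 366
  O–H: 1 × 472 = 472
  O=O: 3 × 483 = 1449
  Σ(broken) = 4615 kJ
Bonds formed (products):
  C=O: 4 × 774 = 3096
  O–H: 6 × 472 = 2832
  Σ(formed) = 5928 kJ
ΔH = Σ(broken) − Σ(formed) = 4615 − 5928 = −1313 kJ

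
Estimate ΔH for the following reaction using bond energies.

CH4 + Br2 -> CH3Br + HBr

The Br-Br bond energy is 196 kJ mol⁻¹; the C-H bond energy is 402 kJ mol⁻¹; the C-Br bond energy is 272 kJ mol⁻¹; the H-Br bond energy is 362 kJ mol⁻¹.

Bonds broken (reactants):
  Br-Br: 1 × 196 = 196
  C-H: 4 × 402 = 1608
  Σ(broken) = 1804 kJ
Bonds formed (products):
  C-Br: 1 × 272 = 272
  C-H: 3 × 402 = 1206
  H-Br: 1 × 362 = 362
  Σ(formed) = 1840 kJ
ΔH = Σ(broken) − Σ(formed) = 1804 − 1840 = −36 kJ

ΔH ≈ −36 kJ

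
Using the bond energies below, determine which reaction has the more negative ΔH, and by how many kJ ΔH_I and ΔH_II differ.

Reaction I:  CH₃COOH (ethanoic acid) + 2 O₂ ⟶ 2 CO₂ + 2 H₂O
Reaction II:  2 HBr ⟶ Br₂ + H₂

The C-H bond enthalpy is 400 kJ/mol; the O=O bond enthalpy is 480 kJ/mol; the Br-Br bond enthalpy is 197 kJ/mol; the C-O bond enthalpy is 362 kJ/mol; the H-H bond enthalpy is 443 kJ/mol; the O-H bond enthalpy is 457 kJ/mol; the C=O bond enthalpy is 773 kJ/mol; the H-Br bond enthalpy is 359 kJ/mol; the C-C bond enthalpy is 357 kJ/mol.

Reaction I:
  Bonds broken (reactants):
    C-C: 1 × 357 = 357
    C-H: 3 × 400 = 1200
    C-O: 1 × 362 = 362
    C=O: 1 × 773 = 773
    O-H: 1 × 457 = 457
    O=O: 2 × 480 = 960
    Σ(broken) = 4109 kJ
  Bonds formed (products):
    C=O: 4 × 773 = 3092
    O-H: 4 × 457 = 1828
    Σ(formed) = 4920 kJ
  ΔH_I = 4109 − 4920 = −811 kJ
Reaction II:
  Bonds broken (reactants):
    H-Br: 2 × 359 = 718
    Σ(broken) = 718 kJ
  Bonds formed (products):
    Br-Br: 1 × 197 = 197
    H-H: 1 × 443 = 443
    Σ(formed) = 640 kJ
  ΔH_II = 718 − 640 = +78 kJ
ΔH_I − ΔH_II = −889 kJ, so reaction I has the more negative ΔH; |ΔH_I − ΔH_II| = 889 kJ.

Reaction I, by 889 kJ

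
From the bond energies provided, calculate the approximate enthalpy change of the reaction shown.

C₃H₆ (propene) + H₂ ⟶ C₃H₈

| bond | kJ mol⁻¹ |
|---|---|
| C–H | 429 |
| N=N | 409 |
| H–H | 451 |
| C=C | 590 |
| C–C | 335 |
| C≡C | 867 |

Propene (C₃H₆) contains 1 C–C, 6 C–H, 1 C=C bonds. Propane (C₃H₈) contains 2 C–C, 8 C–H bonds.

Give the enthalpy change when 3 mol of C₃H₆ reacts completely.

Bonds broken (reactants):
  C–C: 1 × 335 = 335
  C–H: 6 × 429 = 2574
  C=C: 1 × 590 = 590
  H–H: 1 × 451 = 451
  Σ(broken) = 3950 kJ
Bonds formed (products):
  C–C: 2 × 335 = 670
  C–H: 8 × 429 = 3432
  Σ(formed) = 4102 kJ
ΔH = Σ(broken) − Σ(formed) = 3950 − 4102 = −152 kJ
For 3× the reaction as written: 3 × (−152) = −456 kJ

ΔH = −456 kJ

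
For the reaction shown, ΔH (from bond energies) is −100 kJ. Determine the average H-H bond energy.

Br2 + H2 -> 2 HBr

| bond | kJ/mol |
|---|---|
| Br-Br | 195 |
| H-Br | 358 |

Let D be the H-H bond energy.
Σ(broken) = 1×195 + 1×D = 195 + D
Σ(formed) = 2×358 = 716
ΔH = Σ(broken) − Σ(formed) = (195 + D) − (716) = −521 + D
Setting this equal to −100 kJ gives D = 421 kJ/mol.

D(H-H) ≈ 421 kJ/mol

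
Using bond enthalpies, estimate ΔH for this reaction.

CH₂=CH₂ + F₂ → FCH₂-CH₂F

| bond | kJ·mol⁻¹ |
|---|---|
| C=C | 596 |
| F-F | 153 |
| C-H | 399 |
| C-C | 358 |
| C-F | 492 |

ΔH ≈ −593 kJ

Bonds broken (reactants):
  C-H: 4 × 399 = 1596
  C=C: 1 × 596 = 596
  F-F: 1 × 153 = 153
  Σ(broken) = 2345 kJ
Bonds formed (products):
  C-C: 1 × 358 = 358
  C-F: 2 × 492 = 984
  C-H: 4 × 399 = 1596
  Σ(formed) = 2938 kJ
ΔH = Σ(broken) − Σ(formed) = 2345 − 2938 = −593 kJ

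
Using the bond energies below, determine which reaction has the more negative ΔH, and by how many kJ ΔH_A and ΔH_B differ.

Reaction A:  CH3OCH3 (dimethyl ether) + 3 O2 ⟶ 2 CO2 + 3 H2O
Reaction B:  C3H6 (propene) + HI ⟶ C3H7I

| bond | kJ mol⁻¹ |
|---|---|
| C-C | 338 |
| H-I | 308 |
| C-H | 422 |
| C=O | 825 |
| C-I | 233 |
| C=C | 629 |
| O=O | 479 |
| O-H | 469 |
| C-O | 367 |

Reaction A, by 1355 kJ

Reaction A:
  Bonds broken (reactants):
    C-H: 6 × 422 = 2532
    C-O: 2 × 367 = 734
    O=O: 3 × 479 = 1437
    Σ(broken) = 4703 kJ
  Bonds formed (products):
    C=O: 4 × 825 = 3300
    O-H: 6 × 469 = 2814
    Σ(formed) = 6114 kJ
  ΔH_A = 4703 − 6114 = −1411 kJ
Reaction B:
  Bonds broken (reactants):
    C-C: 1 × 338 = 338
    C-H: 6 × 422 = 2532
    C=C: 1 × 629 = 629
    H-I: 1 × 308 = 308
    Σ(broken) = 3807 kJ
  Bonds formed (products):
    C-C: 2 × 338 = 676
    C-H: 7 × 422 = 2954
    C-I: 1 × 233 = 233
    Σ(formed) = 3863 kJ
  ΔH_B = 3807 − 3863 = −56 kJ
ΔH_A − ΔH_B = −1355 kJ, so reaction A has the more negative ΔH; |ΔH_A − ΔH_B| = 1355 kJ.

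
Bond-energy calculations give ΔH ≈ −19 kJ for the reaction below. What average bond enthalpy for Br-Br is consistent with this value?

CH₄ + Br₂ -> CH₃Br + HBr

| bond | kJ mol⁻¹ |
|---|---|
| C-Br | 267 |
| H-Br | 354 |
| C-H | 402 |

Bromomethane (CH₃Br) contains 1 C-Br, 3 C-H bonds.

D(Br-Br) ≈ 200 kJ/mol

Let D be the Br-Br bond energy.
Σ(broken) = 1×D + 4×402 = 1608 + D
Σ(formed) = 1×267 + 3×402 + 1×354 = 1827
ΔH = Σ(broken) − Σ(formed) = (1608 + D) − (1827) = −219 + D
Setting this equal to −19 kJ gives D = 200 kJ/mol.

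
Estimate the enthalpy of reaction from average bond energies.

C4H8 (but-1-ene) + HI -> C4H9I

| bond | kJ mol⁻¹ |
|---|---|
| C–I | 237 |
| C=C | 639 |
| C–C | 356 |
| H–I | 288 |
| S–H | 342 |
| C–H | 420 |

ΔH ≈ −86 kJ

Bonds broken (reactants):
  C–C: 2 × 356 = 712
  C–H: 8 × 420 = 3360
  C=C: 1 × 639 = 639
  H–I: 1 × 288 = 288
  Σ(broken) = 4999 kJ
Bonds formed (products):
  C–C: 3 × 356 = 1068
  C–H: 9 × 420 = 3780
  C–I: 1 × 237 = 237
  Σ(formed) = 5085 kJ
ΔH = Σ(broken) − Σ(formed) = 4999 − 5085 = −86 kJ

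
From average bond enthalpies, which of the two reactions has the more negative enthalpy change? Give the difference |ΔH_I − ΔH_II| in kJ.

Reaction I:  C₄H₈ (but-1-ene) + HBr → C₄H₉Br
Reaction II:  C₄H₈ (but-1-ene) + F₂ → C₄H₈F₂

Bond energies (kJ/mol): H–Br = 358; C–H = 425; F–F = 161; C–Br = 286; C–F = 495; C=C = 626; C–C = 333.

Reaction I:
  Bonds broken (reactants):
    C–C: 2 × 333 = 666
    C–H: 8 × 425 = 3400
    C=C: 1 × 626 = 626
    H–Br: 1 × 358 = 358
    Σ(broken) = 5050 kJ
  Bonds formed (products):
    C–Br: 1 × 286 = 286
    C–C: 3 × 333 = 999
    C–H: 9 × 425 = 3825
    Σ(formed) = 5110 kJ
  ΔH_I = 5050 − 5110 = −60 kJ
Reaction II:
  Bonds broken (reactants):
    C–C: 2 × 333 = 666
    C–H: 8 × 425 = 3400
    C=C: 1 × 626 = 626
    F–F: 1 × 161 = 161
    Σ(broken) = 4853 kJ
  Bonds formed (products):
    C–C: 3 × 333 = 999
    C–F: 2 × 495 = 990
    C–H: 8 × 425 = 3400
    Σ(formed) = 5389 kJ
  ΔH_II = 4853 − 5389 = −536 kJ
ΔH_I − ΔH_II = +476 kJ, so reaction II has the more negative ΔH; |ΔH_I − ΔH_II| = 476 kJ.

Reaction II, by 476 kJ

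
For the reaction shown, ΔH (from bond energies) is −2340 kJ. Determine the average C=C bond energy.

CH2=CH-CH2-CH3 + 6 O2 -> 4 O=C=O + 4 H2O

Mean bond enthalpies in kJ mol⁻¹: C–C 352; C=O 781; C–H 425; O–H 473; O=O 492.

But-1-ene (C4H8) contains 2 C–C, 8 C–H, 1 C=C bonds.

D(C=C) ≈ 636 kJ/mol

Let D be the C=C bond energy.
Σ(broken) = 2×352 + 8×425 + 1×D + 6×492 = 7056 + D
Σ(formed) = 8×781 + 8×473 = 10032
ΔH = Σ(broken) − Σ(formed) = (7056 + D) − (10032) = −2976 + D
Setting this equal to −2340 kJ gives D = 636 kJ/mol.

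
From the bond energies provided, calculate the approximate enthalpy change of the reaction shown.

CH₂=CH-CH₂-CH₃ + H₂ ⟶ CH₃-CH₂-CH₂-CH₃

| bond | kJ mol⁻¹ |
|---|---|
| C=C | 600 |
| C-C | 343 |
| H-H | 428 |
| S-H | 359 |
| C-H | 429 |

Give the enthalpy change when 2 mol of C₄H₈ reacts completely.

ΔH = −346 kJ

Bonds broken (reactants):
  C-C: 2 × 343 = 686
  C-H: 8 × 429 = 3432
  C=C: 1 × 600 = 600
  H-H: 1 × 428 = 428
  Σ(broken) = 5146 kJ
Bonds formed (products):
  C-C: 3 × 343 = 1029
  C-H: 10 × 429 = 4290
  Σ(formed) = 5319 kJ
ΔH = Σ(broken) − Σ(formed) = 5146 − 5319 = −173 kJ
For 2× the reaction as written: 2 × (−173) = −346 kJ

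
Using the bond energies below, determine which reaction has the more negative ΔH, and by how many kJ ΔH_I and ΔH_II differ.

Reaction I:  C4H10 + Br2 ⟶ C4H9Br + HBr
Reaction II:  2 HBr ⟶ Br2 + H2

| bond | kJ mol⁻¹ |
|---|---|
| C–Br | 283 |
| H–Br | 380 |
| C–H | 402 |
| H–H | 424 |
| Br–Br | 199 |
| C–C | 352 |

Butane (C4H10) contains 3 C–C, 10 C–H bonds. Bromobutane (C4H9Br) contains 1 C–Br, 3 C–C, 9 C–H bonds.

Reaction I, by 199 kJ

Reaction I:
  Bonds broken (reactants):
    Br–Br: 1 × 199 = 199
    C–C: 3 × 352 = 1056
    C–H: 10 × 402 = 4020
    Σ(broken) = 5275 kJ
  Bonds formed (products):
    C–Br: 1 × 283 = 283
    C–C: 3 × 352 = 1056
    C–H: 9 × 402 = 3618
    H–Br: 1 × 380 = 380
    Σ(formed) = 5337 kJ
  ΔH_I = 5275 − 5337 = −62 kJ
Reaction II:
  Bonds broken (reactants):
    H–Br: 2 × 380 = 760
    Σ(broken) = 760 kJ
  Bonds formed (products):
    Br–Br: 1 × 199 = 199
    H–H: 1 × 424 = 424
    Σ(formed) = 623 kJ
  ΔH_II = 760 − 623 = +137 kJ
ΔH_I − ΔH_II = −199 kJ, so reaction I has the more negative ΔH; |ΔH_I − ΔH_II| = 199 kJ.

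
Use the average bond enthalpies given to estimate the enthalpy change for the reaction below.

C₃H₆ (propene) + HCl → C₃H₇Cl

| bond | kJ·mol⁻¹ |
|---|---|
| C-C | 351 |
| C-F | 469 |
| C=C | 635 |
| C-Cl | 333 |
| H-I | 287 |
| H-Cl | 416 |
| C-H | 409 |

Bonds broken (reactants):
  C-C: 1 × 351 = 351
  C-H: 6 × 409 = 2454
  C=C: 1 × 635 = 635
  H-Cl: 1 × 416 = 416
  Σ(broken) = 3856 kJ
Bonds formed (products):
  C-C: 2 × 351 = 702
  C-Cl: 1 × 333 = 333
  C-H: 7 × 409 = 2863
  Σ(formed) = 3898 kJ
ΔH = Σ(broken) − Σ(formed) = 3856 − 3898 = −42 kJ

ΔH ≈ −42 kJ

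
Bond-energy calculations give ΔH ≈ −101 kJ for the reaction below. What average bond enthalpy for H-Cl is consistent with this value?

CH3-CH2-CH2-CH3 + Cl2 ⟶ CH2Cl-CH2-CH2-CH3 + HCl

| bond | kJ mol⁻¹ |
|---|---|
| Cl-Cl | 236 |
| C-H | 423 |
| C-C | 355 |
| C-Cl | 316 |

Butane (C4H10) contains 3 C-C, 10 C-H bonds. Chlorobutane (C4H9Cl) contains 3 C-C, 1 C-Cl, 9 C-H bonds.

D(H-Cl) ≈ 444 kJ/mol

Let D be the H-Cl bond energy.
Σ(broken) = 3×355 + 10×423 + 1×236 = 5531
Σ(formed) = 3×355 + 1×316 + 9×423 + 1×D = 5188 + D
ΔH = Σ(broken) − Σ(formed) = (5531) − (5188 + D) = +343 − D
Setting this equal to −101 kJ gives D = 444 kJ/mol.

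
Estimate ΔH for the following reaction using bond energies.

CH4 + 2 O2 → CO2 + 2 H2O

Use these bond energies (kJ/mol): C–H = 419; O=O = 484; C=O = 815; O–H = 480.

Bonds broken (reactants):
  C–H: 4 × 419 = 1676
  O=O: 2 × 484 = 968
  Σ(broken) = 2644 kJ
Bonds formed (products):
  C=O: 2 × 815 = 1630
  O–H: 4 × 480 = 1920
  Σ(formed) = 3550 kJ
ΔH = Σ(broken) − Σ(formed) = 2644 − 3550 = −906 kJ

ΔH ≈ −906 kJ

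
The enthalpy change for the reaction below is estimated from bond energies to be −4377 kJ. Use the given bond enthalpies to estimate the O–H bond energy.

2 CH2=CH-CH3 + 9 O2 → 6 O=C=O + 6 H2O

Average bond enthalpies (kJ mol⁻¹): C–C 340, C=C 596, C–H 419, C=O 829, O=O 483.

Let D be the O–H bond energy.
Σ(broken) = 2×340 + 12×419 + 2×596 + 9×483 = 11247
Σ(formed) = 12×829 + 12×D = 9948 + 12D
ΔH = Σ(broken) − Σ(formed) = (11247) − (9948 + 12D) = +1299 − 12D
Setting this equal to −4377 kJ gives 12D = 5676, so D = 473 kJ/mol.

D(O–H) ≈ 473 kJ/mol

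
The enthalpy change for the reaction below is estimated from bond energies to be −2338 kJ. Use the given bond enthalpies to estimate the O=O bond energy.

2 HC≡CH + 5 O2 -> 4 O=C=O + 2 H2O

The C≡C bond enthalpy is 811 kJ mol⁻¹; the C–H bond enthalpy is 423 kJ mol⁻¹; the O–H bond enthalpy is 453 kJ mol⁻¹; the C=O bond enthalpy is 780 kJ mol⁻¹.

Let D be the O=O bond energy.
Σ(broken) = 2×811 + 4×423 + 5×D = 3314 + 5D
Σ(formed) = 8×780 + 4×453 = 8052
ΔH = Σ(broken) − Σ(formed) = (3314 + 5D) − (8052) = −4738 + 5D
Setting this equal to −2338 kJ gives 5D = 2400, so D = 480 kJ/mol.

D(O=O) ≈ 480 kJ/mol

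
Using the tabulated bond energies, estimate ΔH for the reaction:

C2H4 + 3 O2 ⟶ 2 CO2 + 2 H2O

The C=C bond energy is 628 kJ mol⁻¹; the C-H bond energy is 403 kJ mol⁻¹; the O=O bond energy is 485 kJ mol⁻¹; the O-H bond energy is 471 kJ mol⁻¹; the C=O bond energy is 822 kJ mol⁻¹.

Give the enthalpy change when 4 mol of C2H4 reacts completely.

ΔH = −5908 kJ

Bonds broken (reactants):
  C-H: 4 × 403 = 1612
  C=C: 1 × 628 = 628
  O=O: 3 × 485 = 1455
  Σ(broken) = 3695 kJ
Bonds formed (products):
  C=O: 4 × 822 = 3288
  O-H: 4 × 471 = 1884
  Σ(formed) = 5172 kJ
ΔH = Σ(broken) − Σ(formed) = 3695 − 5172 = −1477 kJ
For 4× the reaction as written: 4 × (−1477) = −5908 kJ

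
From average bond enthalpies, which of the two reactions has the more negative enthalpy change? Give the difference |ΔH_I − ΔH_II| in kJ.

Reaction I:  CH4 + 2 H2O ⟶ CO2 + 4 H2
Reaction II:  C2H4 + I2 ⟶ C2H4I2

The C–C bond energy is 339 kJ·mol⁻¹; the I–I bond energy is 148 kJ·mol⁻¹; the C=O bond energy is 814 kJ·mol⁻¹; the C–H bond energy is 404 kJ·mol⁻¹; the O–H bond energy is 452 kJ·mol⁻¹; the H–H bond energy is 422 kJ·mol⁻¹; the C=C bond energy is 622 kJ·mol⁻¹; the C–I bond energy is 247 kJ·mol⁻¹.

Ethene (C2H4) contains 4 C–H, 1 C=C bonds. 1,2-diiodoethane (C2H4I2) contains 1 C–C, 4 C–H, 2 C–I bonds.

Reaction I:
  Bonds broken (reactants):
    C–H: 4 × 404 = 1616
    O–H: 4 × 452 = 1808
    Σ(broken) = 3424 kJ
  Bonds formed (products):
    C=O: 2 × 814 = 1628
    H–H: 4 × 422 = 1688
    Σ(formed) = 3316 kJ
  ΔH_I = 3424 − 3316 = +108 kJ
Reaction II:
  Bonds broken (reactants):
    C–H: 4 × 404 = 1616
    C=C: 1 × 622 = 622
    I–I: 1 × 148 = 148
    Σ(broken) = 2386 kJ
  Bonds formed (products):
    C–C: 1 × 339 = 339
    C–H: 4 × 404 = 1616
    C–I: 2 × 247 = 494
    Σ(formed) = 2449 kJ
  ΔH_II = 2386 − 2449 = −63 kJ
ΔH_I − ΔH_II = +171 kJ, so reaction II has the more negative ΔH; |ΔH_I − ΔH_II| = 171 kJ.

Reaction II, by 171 kJ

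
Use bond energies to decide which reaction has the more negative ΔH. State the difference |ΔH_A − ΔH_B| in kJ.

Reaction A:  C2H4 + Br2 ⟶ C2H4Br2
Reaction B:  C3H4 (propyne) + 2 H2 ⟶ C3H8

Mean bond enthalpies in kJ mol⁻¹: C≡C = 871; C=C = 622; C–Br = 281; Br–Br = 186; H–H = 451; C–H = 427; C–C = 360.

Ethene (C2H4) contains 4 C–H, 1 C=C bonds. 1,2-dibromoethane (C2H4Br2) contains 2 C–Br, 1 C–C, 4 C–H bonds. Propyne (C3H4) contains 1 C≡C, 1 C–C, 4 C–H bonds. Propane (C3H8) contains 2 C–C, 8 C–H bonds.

Reaction A:
  Bonds broken (reactants):
    Br–Br: 1 × 186 = 186
    C–H: 4 × 427 = 1708
    C=C: 1 × 622 = 622
    Σ(broken) = 2516 kJ
  Bonds formed (products):
    C–Br: 2 × 281 = 562
    C–C: 1 × 360 = 360
    C–H: 4 × 427 = 1708
    Σ(formed) = 2630 kJ
  ΔH_A = 2516 − 2630 = −114 kJ
Reaction B:
  Bonds broken (reactants):
    C≡C: 1 × 871 = 871
    C–C: 1 × 360 = 360
    C–H: 4 × 427 = 1708
    H–H: 2 × 451 = 902
    Σ(broken) = 3841 kJ
  Bonds formed (products):
    C–C: 2 × 360 = 720
    C–H: 8 × 427 = 3416
    Σ(formed) = 4136 kJ
  ΔH_B = 3841 − 4136 = −295 kJ
ΔH_A − ΔH_B = +181 kJ, so reaction B has the more negative ΔH; |ΔH_A − ΔH_B| = 181 kJ.

Reaction B, by 181 kJ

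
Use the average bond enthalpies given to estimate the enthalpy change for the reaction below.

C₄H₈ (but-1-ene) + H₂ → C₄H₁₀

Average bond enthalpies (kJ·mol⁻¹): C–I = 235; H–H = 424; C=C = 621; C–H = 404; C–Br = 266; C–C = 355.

Bonds broken (reactants):
  C–C: 2 × 355 = 710
  C–H: 8 × 404 = 3232
  C=C: 1 × 621 = 621
  H–H: 1 × 424 = 424
  Σ(broken) = 4987 kJ
Bonds formed (products):
  C–C: 3 × 355 = 1065
  C–H: 10 × 404 = 4040
  Σ(formed) = 5105 kJ
ΔH = Σ(broken) − Σ(formed) = 4987 − 5105 = −118 kJ

ΔH ≈ −118 kJ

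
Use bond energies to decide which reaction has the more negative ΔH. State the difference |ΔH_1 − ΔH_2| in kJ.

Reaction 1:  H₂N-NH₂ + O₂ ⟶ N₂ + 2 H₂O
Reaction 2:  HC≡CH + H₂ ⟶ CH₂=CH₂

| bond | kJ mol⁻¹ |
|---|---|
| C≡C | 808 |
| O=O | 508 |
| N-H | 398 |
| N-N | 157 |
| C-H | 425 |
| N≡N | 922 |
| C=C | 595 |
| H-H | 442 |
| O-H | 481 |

Reaction 1:
  Bonds broken (reactants):
    N-H: 4 × 398 = 1592
    N-N: 1 × 157 = 157
    O=O: 1 × 508 = 508
    Σ(broken) = 2257 kJ
  Bonds formed (products):
    N≡N: 1 × 922 = 922
    O-H: 4 × 481 = 1924
    Σ(formed) = 2846 kJ
  ΔH_1 = 2257 − 2846 = −589 kJ
Reaction 2:
  Bonds broken (reactants):
    C≡C: 1 × 808 = 808
    C-H: 2 × 425 = 850
    H-H: 1 × 442 = 442
    Σ(broken) = 2100 kJ
  Bonds formed (products):
    C-H: 4 × 425 = 1700
    C=C: 1 × 595 = 595
    Σ(formed) = 2295 kJ
  ΔH_2 = 2100 − 2295 = −195 kJ
ΔH_1 − ΔH_2 = −394 kJ, so reaction 1 has the more negative ΔH; |ΔH_1 − ΔH_2| = 394 kJ.

Reaction 1, by 394 kJ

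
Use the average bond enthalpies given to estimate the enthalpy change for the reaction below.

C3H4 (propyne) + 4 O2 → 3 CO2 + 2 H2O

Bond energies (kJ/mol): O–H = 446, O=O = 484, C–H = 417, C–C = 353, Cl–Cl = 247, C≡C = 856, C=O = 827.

ΔH ≈ −1933 kJ

Bonds broken (reactants):
  C≡C: 1 × 856 = 856
  C–C: 1 × 353 = 353
  C–H: 4 × 417 = 1668
  O=O: 4 × 484 = 1936
  Σ(broken) = 4813 kJ
Bonds formed (products):
  C=O: 6 × 827 = 4962
  O–H: 4 × 446 = 1784
  Σ(formed) = 6746 kJ
ΔH = Σ(broken) − Σ(formed) = 4813 − 6746 = −1933 kJ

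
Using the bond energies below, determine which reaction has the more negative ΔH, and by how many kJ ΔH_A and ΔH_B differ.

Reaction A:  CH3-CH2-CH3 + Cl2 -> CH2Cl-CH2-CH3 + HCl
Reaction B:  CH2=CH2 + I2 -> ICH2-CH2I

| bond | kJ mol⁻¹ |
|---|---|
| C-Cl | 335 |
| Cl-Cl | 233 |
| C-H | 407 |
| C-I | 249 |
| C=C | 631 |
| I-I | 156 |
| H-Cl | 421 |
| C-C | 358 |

Reaction A, by 47 kJ

Reaction A:
  Bonds broken (reactants):
    C-C: 2 × 358 = 716
    C-H: 8 × 407 = 3256
    Cl-Cl: 1 × 233 = 233
    Σ(broken) = 4205 kJ
  Bonds formed (products):
    C-C: 2 × 358 = 716
    C-Cl: 1 × 335 = 335
    C-H: 7 × 407 = 2849
    H-Cl: 1 × 421 = 421
    Σ(formed) = 4321 kJ
  ΔH_A = 4205 − 4321 = −116 kJ
Reaction B:
  Bonds broken (reactants):
    C-H: 4 × 407 = 1628
    C=C: 1 × 631 = 631
    I-I: 1 × 156 = 156
    Σ(broken) = 2415 kJ
  Bonds formed (products):
    C-C: 1 × 358 = 358
    C-H: 4 × 407 = 1628
    C-I: 2 × 249 = 498
    Σ(formed) = 2484 kJ
  ΔH_B = 2415 − 2484 = −69 kJ
ΔH_A − ΔH_B = −47 kJ, so reaction A has the more negative ΔH; |ΔH_A − ΔH_B| = 47 kJ.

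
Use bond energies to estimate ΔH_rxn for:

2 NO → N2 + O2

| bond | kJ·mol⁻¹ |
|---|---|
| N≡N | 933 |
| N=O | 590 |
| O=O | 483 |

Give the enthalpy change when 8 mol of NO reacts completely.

ΔH = −944 kJ

Bonds broken (reactants):
  N=O: 2 × 590 = 1180
  Σ(broken) = 1180 kJ
Bonds formed (products):
  N≡N: 1 × 933 = 933
  O=O: 1 × 483 = 483
  Σ(formed) = 1416 kJ
ΔH = Σ(broken) − Σ(formed) = 1180 − 1416 = −236 kJ
For 4× the reaction as written: 4 × (−236) = −944 kJ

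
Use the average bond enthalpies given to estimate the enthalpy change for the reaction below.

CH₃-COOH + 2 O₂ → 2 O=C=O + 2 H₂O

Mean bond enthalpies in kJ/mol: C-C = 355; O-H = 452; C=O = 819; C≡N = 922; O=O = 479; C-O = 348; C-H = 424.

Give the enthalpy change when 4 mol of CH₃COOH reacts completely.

Bonds broken (reactants):
  C-C: 1 × 355 = 355
  C-H: 3 × 424 = 1272
  C-O: 1 × 348 = 348
  C=O: 1 × 819 = 819
  O-H: 1 × 452 = 452
  O=O: 2 × 479 = 958
  Σ(broken) = 4204 kJ
Bonds formed (products):
  C=O: 4 × 819 = 3276
  O-H: 4 × 452 = 1808
  Σ(formed) = 5084 kJ
ΔH = Σ(broken) − Σ(formed) = 4204 − 5084 = −880 kJ
For 4× the reaction as written: 4 × (−880) = −3520 kJ

ΔH = −3520 kJ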